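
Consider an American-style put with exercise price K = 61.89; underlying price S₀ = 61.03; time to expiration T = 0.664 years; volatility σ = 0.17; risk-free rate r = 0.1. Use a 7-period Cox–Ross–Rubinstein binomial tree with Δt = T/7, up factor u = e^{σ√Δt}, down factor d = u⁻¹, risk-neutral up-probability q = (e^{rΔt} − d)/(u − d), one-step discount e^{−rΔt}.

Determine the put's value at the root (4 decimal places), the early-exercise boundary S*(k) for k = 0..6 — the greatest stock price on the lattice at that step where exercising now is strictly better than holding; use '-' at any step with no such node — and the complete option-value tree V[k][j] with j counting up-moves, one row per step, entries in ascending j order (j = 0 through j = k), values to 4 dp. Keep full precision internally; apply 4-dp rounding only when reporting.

Δt=0.09486, u=1.05375, d=0.94899, q=0.57789, disc=e^(-rΔt)=0.99056
k=7 terminal: V=max(K-S,0) → 19.5870 14.9169 9.7313 3.9732 0.0000 0.0000 0.0000 0.0000
k=6: j=0 S=44.5769 intr=17.3131 cont=16.7288 V=17.3131[EX]; j=1 S=49.4980 intr=12.3920 cont=11.8077 V=12.3920[EX]; j=2 S=54.9624 intr=6.9276 cont=6.3433 V=6.9276[EX]; j=3 S=61.0300 intr=0.8600 cont=1.6613 V=1.6613[hold]; j=4 S=67.7674 intr=0.0000 cont=0.0000 V=0.0000[hold]; j=5 S=75.2487 intr=0.0000 cont=0.0000 V=0.0000[hold]; j=6 S=83.5558 intr=0.0000 cont=0.0000 V=0.0000[hold]  S*(6)=54.9624
k=5: j=0 S=46.9731 intr=14.9169 cont=14.3326 V=14.9169[EX]; j=1 S=52.1587 intr=9.7313 cont=9.1470 V=9.7313[EX]; j=2 S=57.9168 intr=3.9732 cont=3.8476 V=3.9732[EX]; j=3 S=64.3105 intr=0.0000 cont=0.6946 V=0.6946[hold]; j=4 S=71.4101 intr=0.0000 cont=0.0000 V=0.0000[hold]; j=5 S=79.2935 intr=0.0000 cont=0.0000 V=0.0000[hold]  S*(5)=57.9168
k=4: j=0 S=49.4980 intr=12.3920 cont=11.8077 V=12.3920[EX]; j=1 S=54.9624 intr=6.9276 cont=6.3433 V=6.9276[EX]; j=2 S=61.0300 intr=0.8600 cont=2.0589 V=2.0589[hold]; j=3 S=67.7674 intr=0.0000 cont=0.2904 V=0.2904[hold]; j=4 S=75.2487 intr=0.0000 cont=0.0000 V=0.0000[hold]  S*(4)=54.9624
k=3: j=0 S=52.1587 intr=9.7313 cont=9.1470 V=9.7313[EX]; j=1 S=57.9168 intr=3.9732 cont=4.0752 V=4.0752[hold]; j=2 S=64.3105 intr=0.0000 cont=1.0272 V=1.0272[hold]; j=3 S=71.4101 intr=0.0000 cont=0.1214 V=0.1214[hold]  S*(3)=52.1587
k=2: j=0 S=54.9624 intr=6.9276 cont=6.4017 V=6.9276[EX]; j=1 S=61.0300 intr=0.8600 cont=2.2919 V=2.2919[hold]; j=2 S=67.7674 intr=0.0000 cont=0.4990 V=0.4990[hold]  S*(2)=54.9624
k=1: j=0 S=57.9168 intr=3.9732 cont=4.2086 V=4.2086[hold]; j=1 S=64.3105 intr=0.0000 cont=1.2440 V=1.2440[hold]  S*(1)=-
k=0: j=0 S=61.0300 intr=0.8600 cont=2.4718 V=2.4718[hold]  S*(0)=-

price = 2.4718
boundary = - - 54.9624 52.1587 54.9624 57.9168 54.9624
tree:
2.4718
4.2086 1.2440
6.9276 2.2919 0.4990
9.7313 4.0752 1.0272 0.1214
12.3920 6.9276 2.0589 0.2904 0.0000
14.9169 9.7313 3.9732 0.6946 0.0000 0.0000
17.3131 12.3920 6.9276 1.6613 0.0000 0.0000 0.0000
19.5870 14.9169 9.7313 3.9732 0.0000 0.0000 0.0000 0.0000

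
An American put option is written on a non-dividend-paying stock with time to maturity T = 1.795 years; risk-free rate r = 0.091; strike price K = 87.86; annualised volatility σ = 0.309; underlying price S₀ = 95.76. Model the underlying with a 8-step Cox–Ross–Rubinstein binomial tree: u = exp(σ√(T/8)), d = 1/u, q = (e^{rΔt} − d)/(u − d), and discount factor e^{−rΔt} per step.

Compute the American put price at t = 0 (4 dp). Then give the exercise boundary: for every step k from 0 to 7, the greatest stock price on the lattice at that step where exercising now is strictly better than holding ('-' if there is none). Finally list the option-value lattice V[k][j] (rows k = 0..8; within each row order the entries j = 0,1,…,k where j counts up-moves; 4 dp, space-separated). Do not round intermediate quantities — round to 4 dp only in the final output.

price = 6.9244
boundary = - - - 61.7282 53.3233 61.7282 71.4580 61.7282
tree:
6.9244
11.1196 3.5264
17.3349 6.1187 1.3977
26.1318 10.3187 2.6855 0.3265
34.5367 16.7940 5.0598 0.7147 0.0000
41.7972 26.1318 9.2842 1.5643 0.0000 0.0000
48.0691 34.5367 16.4020 3.4239 0.0000 0.0000 0.0000
53.4870 41.7972 26.1318 7.4939 0.0000 0.0000 0.0000 0.0000
58.1673 48.0691 34.5367 16.4020 0.0000 0.0000 0.0000 0.0000 0.0000

Δt=0.22437, u=1.15762, d=0.86384, q=0.53369, disc=e^(-rΔt)=0.97979
k=8 terminal: V=max(K-S,0) → 58.1673 48.0691 34.5367 16.4020 0.0000 0.0000 0.0000 0.0000 0.0000
k=7: j=0 S=34.3730 intr=53.4870 cont=51.7113 V=53.4870[EX]; j=1 S=46.0628 intr=41.7972 cont=40.0214 V=41.7972[EX]; j=2 S=61.7282 intr=26.1318 cont=24.3560 V=26.1318[EX]; j=3 S=82.7213 intr=5.1387 cont=7.4939 V=7.4939[hold]; j=4 S=110.8539 intr=0.0000 cont=0.0000 V=0.0000[hold]; j=5 S=148.5540 intr=0.0000 cont=0.0000 V=0.0000[hold]; j=6 S=199.0755 intr=0.0000 cont=0.0000 V=0.0000[hold]; j=7 S=266.7789 intr=0.0000 cont=0.0000 V=0.0000[hold]  S*(7)=61.7282
k=6: j=0 S=39.7909 intr=48.0691 cont=46.2934 V=48.0691[EX]; j=1 S=53.3233 intr=34.5367 cont=32.7609 V=34.5367[EX]; j=2 S=71.4580 intr=16.4020 cont=15.8578 V=16.4020[EX]; j=3 S=95.7600 intr=0.0000 cont=3.4239 V=3.4239[hold]; j=4 S=128.3269 intr=0.0000 cont=0.0000 V=0.0000[hold]; j=5 S=171.9694 intr=0.0000 cont=0.0000 V=0.0000[hold]; j=6 S=230.4542 intr=0.0000 cont=0.0000 V=0.0000[hold]  S*(6)=71.4580
k=5: j=0 S=46.0628 intr=41.7972 cont=40.0214 V=41.7972[EX]; j=1 S=61.7282 intr=26.1318 cont=24.3560 V=26.1318[EX]; j=2 S=82.7213 intr=5.1387 cont=9.2842 V=9.2842[hold]; j=3 S=110.8539 intr=0.0000 cont=1.5643 V=1.5643[hold]; j=4 S=148.5540 intr=0.0000 cont=0.0000 V=0.0000[hold]; j=5 S=199.0755 intr=0.0000 cont=0.0000 V=0.0000[hold]  S*(5)=61.7282
k=4: j=0 S=53.3233 intr=34.5367 cont=32.7609 V=34.5367[EX]; j=1 S=71.4580 intr=16.4020 cont=16.7940 V=16.7940[hold]; j=2 S=95.7600 intr=0.0000 cont=5.0598 V=5.0598[hold]; j=3 S=128.3269 intr=0.0000 cont=0.7147 V=0.7147[hold]; j=4 S=171.9694 intr=0.0000 cont=0.0000 V=0.0000[hold]  S*(4)=53.3233
k=3: j=0 S=61.7282 intr=26.1318 cont=24.5610 V=26.1318[EX]; j=1 S=82.7213 intr=5.1387 cont=10.3187 V=10.3187[hold]; j=2 S=110.8539 intr=0.0000 cont=2.6855 V=2.6855[hold]; j=3 S=148.5540 intr=0.0000 cont=0.3265 V=0.3265[hold]  S*(3)=61.7282
k=2: j=0 S=71.4580 intr=16.4020 cont=17.3349 V=17.3349[hold]; j=1 S=95.7600 intr=0.0000 cont=6.1187 V=6.1187[hold]; j=2 S=128.3269 intr=0.0000 cont=1.3977 V=1.3977[hold]  S*(2)=-
k=1: j=0 S=82.7213 intr=5.1387 cont=11.1196 V=11.1196[hold]; j=1 S=110.8539 intr=0.0000 cont=3.5264 V=3.5264[hold]  S*(1)=-
k=0: j=0 S=95.7600 intr=0.0000 cont=6.9244 V=6.9244[hold]  S*(0)=-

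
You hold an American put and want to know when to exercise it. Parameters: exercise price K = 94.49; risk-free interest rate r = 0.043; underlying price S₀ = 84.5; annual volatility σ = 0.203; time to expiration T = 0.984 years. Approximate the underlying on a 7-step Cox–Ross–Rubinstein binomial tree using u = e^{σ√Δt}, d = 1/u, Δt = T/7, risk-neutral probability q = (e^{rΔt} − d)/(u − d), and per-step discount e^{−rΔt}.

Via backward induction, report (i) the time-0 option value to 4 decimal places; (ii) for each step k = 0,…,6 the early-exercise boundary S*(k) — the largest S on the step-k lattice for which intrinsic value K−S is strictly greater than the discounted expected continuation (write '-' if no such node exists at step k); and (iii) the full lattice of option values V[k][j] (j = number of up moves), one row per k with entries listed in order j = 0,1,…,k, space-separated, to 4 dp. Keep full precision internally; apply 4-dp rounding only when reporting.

params: Δt=0.14057 u=1.07908 d=0.92671 q=0.52077 e^(-rΔt)=0.99397
t_7 payoffs: 44.8906 36.7356 27.2398 16.1827 3.3076 0.0000 0.0000 0.0000
t_6: node(6,0) S=53.5218 payoff=40.9682 vs cont=40.3988 → 40.9682 [stop]  node(6,1) S=62.3217 payoff=32.1683 vs cont=31.5989 → 32.1683 [stop]  node(6,2) S=72.5685 payoff=21.9215 vs cont=21.3521 → 21.9215 [stop]  node(6,3) S=84.5000 payoff=9.9900 vs cont=9.4206 → 9.9900 [stop]  node(6,4) S=98.3933 payoff=0.0000 vs cont=1.5755 → 1.5755 [wait]  node(6,5) S=114.5709 payoff=0.0000 vs cont=0.0000 → 0.0000 [wait]  node(6,6) S=133.4083 payoff=0.0000 vs cont=0.0000 → 0.0000 [wait]  ⇒ S*(6)=84.5000
t_5: node(5,0) S=57.7544 payoff=36.7356 vs cont=36.1662 → 36.7356 [stop]  node(5,1) S=67.2502 payoff=27.2398 vs cont=26.6704 → 27.2398 [stop]  node(5,2) S=78.3073 payoff=16.1827 vs cont=15.6133 → 16.1827 [stop]  node(5,3) S=91.1824 payoff=3.3076 vs cont=5.5742 → 5.5742 [wait]  node(5,4) S=106.1744 payoff=0.0000 vs cont=0.7505 → 0.7505 [wait]  node(5,5) S=123.6313 payoff=0.0000 vs cont=0.0000 → 0.0000 [wait]  ⇒ S*(5)=78.3073
t_4: node(4,0) S=62.3217 payoff=32.1683 vs cont=31.5989 → 32.1683 [stop]  node(4,1) S=72.5685 payoff=21.9215 vs cont=21.3521 → 21.9215 [stop]  node(4,2) S=84.5000 payoff=9.9900 vs cont=10.5938 → 10.5938 [wait]  node(4,3) S=98.3933 payoff=0.0000 vs cont=3.0437 → 3.0437 [wait]  node(4,4) S=114.5709 payoff=0.0000 vs cont=0.3575 → 0.3575 [wait]  ⇒ S*(4)=72.5685
t_3: node(3,0) S=67.2502 payoff=27.2398 vs cont=26.6704 → 27.2398 [stop]  node(3,1) S=78.3073 payoff=16.1827 vs cont=15.9258 → 16.1827 [stop]  node(3,2) S=91.1824 payoff=3.3076 vs cont=6.6218 → 6.6218 [wait]  node(3,3) S=106.1744 payoff=0.0000 vs cont=1.6349 → 1.6349 [wait]  ⇒ S*(3)=78.3073
t_2: node(2,0) S=72.5685 payoff=21.9215 vs cont=21.3521 → 21.9215 [stop]  node(2,1) S=84.5000 payoff=9.9900 vs cont=11.1361 → 11.1361 [wait]  node(2,2) S=98.3933 payoff=0.0000 vs cont=4.0005 → 4.0005 [wait]  ⇒ S*(2)=72.5685
t_1: node(1,0) S=78.3073 payoff=16.1827 vs cont=16.2065 → 16.2065 [wait]  node(1,1) S=91.1824 payoff=3.3076 vs cont=7.3754 → 7.3754 [wait]  ⇒ S*(1)=-
t_0: node(0,0) S=84.5000 payoff=9.9900 vs cont=11.5375 → 11.5375 [wait]  ⇒ S*(0)=-

price = 11.5375
boundary = - - 72.5685 78.3073 72.5685 78.3073 84.5000
tree:
11.5375
16.2065 7.3754
21.9215 11.1361 4.0005
27.2398 16.1827 6.6218 1.6349
32.1683 21.9215 10.5938 3.0437 0.3575
36.7356 27.2398 16.1827 5.5742 0.7505 0.0000
40.9682 32.1683 21.9215 9.9900 1.5755 0.0000 0.0000
44.8906 36.7356 27.2398 16.1827 3.3076 0.0000 0.0000 0.0000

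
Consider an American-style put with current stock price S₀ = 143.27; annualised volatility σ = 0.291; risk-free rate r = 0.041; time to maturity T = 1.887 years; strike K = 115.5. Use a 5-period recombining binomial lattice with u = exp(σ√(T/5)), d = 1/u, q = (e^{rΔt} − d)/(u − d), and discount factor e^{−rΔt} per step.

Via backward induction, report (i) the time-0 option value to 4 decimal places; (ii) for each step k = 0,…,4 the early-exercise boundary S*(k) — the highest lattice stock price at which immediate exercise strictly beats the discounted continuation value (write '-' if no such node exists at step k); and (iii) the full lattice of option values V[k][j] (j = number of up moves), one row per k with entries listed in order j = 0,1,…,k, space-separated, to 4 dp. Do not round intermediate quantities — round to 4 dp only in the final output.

price = 6.5804
boundary = - - - 83.7991 70.0810
tree:
6.5804
11.4629 1.8802
19.4361 3.8100 0.0000
31.7009 7.7204 0.0000 0.0000
45.4190 15.6443 0.0000 0.0000 0.0000
56.8913 31.7009 0.0000 0.0000 0.0000 0.0000

params: Δt=0.37740 u=1.19575 d=0.83630 q=0.49881 e^(-rΔt)=0.98465
t_5 payoffs: 56.8913 31.7009 0.0000 0.0000 0.0000 0.0000
t_4: node(4,0) S=70.0810 payoff=45.4190 vs cont=43.6455 → 45.4190 [stop]  node(4,1) S=100.2023 payoff=15.2977 vs cont=15.6443 → 15.6443 [wait]  node(4,2) S=143.2700 payoff=0.0000 vs cont=0.0000 → 0.0000 [wait]  node(4,3) S=204.8484 payoff=0.0000 vs cont=0.0000 → 0.0000 [wait]  node(4,4) S=292.8937 payoff=0.0000 vs cont=0.0000 → 0.0000 [wait]  ⇒ S*(4)=70.0810
t_3: node(3,0) S=83.7991 payoff=31.7009 vs cont=30.0978 → 31.7009 [stop]  node(3,1) S=119.8165 payoff=0.0000 vs cont=7.7204 → 7.7204 [wait]  node(3,2) S=171.3144 payoff=0.0000 vs cont=0.0000 → 0.0000 [wait]  node(3,3) S=244.9466 payoff=0.0000 vs cont=0.0000 → 0.0000 [wait]  ⇒ S*(3)=83.7991
t_2: node(2,0) S=100.2023 payoff=15.2977 vs cont=19.4361 → 19.4361 [wait]  node(2,1) S=143.2700 payoff=0.0000 vs cont=3.8100 → 3.8100 [wait]  node(2,2) S=204.8484 payoff=0.0000 vs cont=0.0000 → 0.0000 [wait]  ⇒ S*(2)=-
t_1: node(1,0) S=119.8165 payoff=0.0000 vs cont=11.4629 → 11.4629 [wait]  node(1,1) S=171.3144 payoff=0.0000 vs cont=1.8802 → 1.8802 [wait]  ⇒ S*(1)=-
t_0: node(0,0) S=143.2700 payoff=0.0000 vs cont=6.5804 → 6.5804 [wait]  ⇒ S*(0)=-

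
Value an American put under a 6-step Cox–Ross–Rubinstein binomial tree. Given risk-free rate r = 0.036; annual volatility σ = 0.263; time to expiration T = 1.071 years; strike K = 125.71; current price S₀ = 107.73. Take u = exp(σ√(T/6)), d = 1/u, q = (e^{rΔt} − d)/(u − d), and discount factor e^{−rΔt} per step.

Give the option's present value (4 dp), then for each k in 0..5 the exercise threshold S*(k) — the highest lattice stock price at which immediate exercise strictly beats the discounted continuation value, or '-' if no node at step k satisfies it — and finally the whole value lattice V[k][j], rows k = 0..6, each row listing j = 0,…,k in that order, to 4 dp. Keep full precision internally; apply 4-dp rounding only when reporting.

price = 21.4060
boundary = - - 86.2627 96.4006 86.2627 96.4006
tree:
21.4060
29.6602 13.4667
39.4473 20.3014 6.8379
48.5191 29.3094 11.5977 2.1888
56.6369 39.4473 18.9635 4.4163 0.0000
63.9009 48.5191 29.3094 8.9110 0.0000 0.0000
70.4010 56.6369 39.4473 17.9800 0.0000 0.0000 0.0000

Δt=0.17850, u=1.11752, d=0.89484, q=0.50120, disc=e^(-rΔt)=0.99359
k=6 terminal: V=max(K-S,0) → 70.4010 56.6369 39.4473 17.9800 0.0000 0.0000 0.0000
k=5: j=0 S=61.8091 intr=63.9009 cont=63.0957 V=63.9009[EX]; j=1 S=77.1909 intr=48.5191 cont=47.7139 V=48.5191[EX]; j=2 S=96.4006 intr=29.3094 cont=28.5042 V=29.3094[EX]; j=3 S=120.3909 intr=5.3191 cont=8.9110 V=8.9110[hold]; j=4 S=150.3513 intr=0.0000 cont=0.0000 V=0.0000[hold]; j=5 S=187.7678 intr=0.0000 cont=0.0000 V=0.0000[hold]  S*(5)=96.4006
k=4: j=0 S=69.0731 intr=56.6369 cont=55.8316 V=56.6369[EX]; j=1 S=86.2627 intr=39.4473 cont=38.6421 V=39.4473[EX]; j=2 S=107.7300 intr=17.9800 cont=18.9635 V=18.9635[hold]; j=3 S=134.5397 intr=0.0000 cont=4.4163 V=4.4163[hold]; j=4 S=168.0212 intr=0.0000 cont=0.0000 V=0.0000[hold]  S*(4)=86.2627
k=3: j=0 S=77.1909 intr=48.5191 cont=47.7139 V=48.5191[EX]; j=1 S=96.4006 intr=29.3094 cont=28.9939 V=29.3094[EX]; j=2 S=120.3909 intr=5.3191 cont=11.5977 V=11.5977[hold]; j=3 S=150.3513 intr=0.0000 cont=2.1888 V=2.1888[hold]  S*(3)=96.4006
k=2: j=0 S=86.2627 intr=39.4473 cont=38.6421 V=39.4473[EX]; j=1 S=107.7300 intr=17.9800 cont=20.3014 V=20.3014[hold]; j=2 S=134.5397 intr=0.0000 cont=6.8379 V=6.8379[hold]  S*(2)=86.2627
k=1: j=0 S=96.4006 intr=29.3094 cont=29.6602 V=29.6602[hold]; j=1 S=120.3909 intr=5.3191 cont=13.4667 V=13.4667[hold]  S*(1)=-
k=0: j=0 S=107.7300 intr=17.9800 cont=21.4060 V=21.4060[hold]  S*(0)=-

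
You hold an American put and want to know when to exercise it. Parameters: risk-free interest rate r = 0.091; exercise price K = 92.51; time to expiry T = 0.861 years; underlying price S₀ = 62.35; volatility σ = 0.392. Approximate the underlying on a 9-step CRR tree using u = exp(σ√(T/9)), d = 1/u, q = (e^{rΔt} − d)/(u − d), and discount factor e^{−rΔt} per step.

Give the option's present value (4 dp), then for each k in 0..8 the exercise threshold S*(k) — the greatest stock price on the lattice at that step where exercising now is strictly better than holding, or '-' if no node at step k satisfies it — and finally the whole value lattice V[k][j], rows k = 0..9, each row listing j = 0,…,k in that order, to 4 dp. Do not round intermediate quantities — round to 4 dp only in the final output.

Δt=0.09567, u=1.12890, d=0.88582, q=0.50570, disc=e^(-rΔt)=0.99133
k=9 terminal: V=max(K-S,0) → 71.5723 65.8265 58.5041 49.1721 37.2794 22.1229 2.8073 0.0000 0.0000 0.0000
k=8: j=0 S=23.6366 intr=68.8734 cont=68.0715 V=68.8734[EX]; j=1 S=30.1230 intr=62.3870 cont=61.5851 V=62.3870[EX]; j=2 S=38.3894 intr=54.1206 cont=53.3188 V=54.1206[EX]; j=3 S=48.9242 intr=43.5858 cont=42.7839 V=43.5858[EX]; j=4 S=62.3500 intr=30.1600 cont=29.3581 V=30.1600[EX]; j=5 S=79.4601 intr=13.0499 cont=12.2480 V=13.0499[EX]; j=6 S=101.2656 intr=0.0000 cont=1.3756 V=1.3756[hold]; j=7 S=129.0549 intr=0.0000 cont=0.0000 V=0.0000[hold]; j=8 S=164.4702 intr=0.0000 cont=0.0000 V=0.0000[hold]  S*(8)=79.4601
k=7: j=0 S=26.6835 intr=65.8265 cont=65.0247 V=65.8265[EX]; j=1 S=34.0059 intr=58.5041 cont=57.7022 V=58.5041[EX]; j=2 S=43.3379 intr=49.1721 cont=48.3703 V=49.1721[EX]; j=3 S=55.2306 intr=37.2794 cont=36.4775 V=37.2794[EX]; j=4 S=70.3871 intr=22.1229 cont=21.3211 V=22.1229[EX]; j=5 S=89.7027 intr=2.8073 cont=7.0843 V=7.0843[hold]; j=6 S=114.3189 intr=0.0000 cont=0.6741 V=0.6741[hold]; j=7 S=145.6904 intr=0.0000 cont=0.0000 V=0.0000[hold]  S*(7)=70.3871
k=6: j=0 S=30.1230 intr=62.3870 cont=61.5851 V=62.3870[EX]; j=1 S=38.3894 intr=54.1206 cont=53.3188 V=54.1206[EX]; j=2 S=48.9242 intr=43.5858 cont=42.7839 V=43.5858[EX]; j=3 S=62.3500 intr=30.1600 cont=29.3581 V=30.1600[EX]; j=4 S=79.4601 intr=13.0499 cont=14.3922 V=14.3922[hold]; j=5 S=101.2656 intr=0.0000 cont=3.8094 V=3.8094[hold]; j=6 S=129.0549 intr=0.0000 cont=0.3303 V=0.3303[hold]  S*(6)=62.3500
k=5: j=0 S=34.0059 intr=58.5041 cont=57.7022 V=58.5041[EX]; j=1 S=43.3379 intr=49.1721 cont=48.3703 V=49.1721[EX]; j=2 S=55.2306 intr=37.2794 cont=36.4775 V=37.2794[EX]; j=3 S=70.3871 intr=22.1229 cont=21.9940 V=22.1229[EX]; j=4 S=89.7027 intr=2.8073 cont=8.9621 V=8.9621[hold]; j=5 S=114.3189 intr=0.0000 cont=2.0323 V=2.0323[hold]  S*(5)=70.3871
k=4: j=0 S=38.3894 intr=54.1206 cont=53.3188 V=54.1206[EX]; j=1 S=48.9242 intr=43.5858 cont=42.7839 V=43.5858[EX]; j=2 S=62.3500 intr=30.1600 cont=29.3581 V=30.1600[EX]; j=3 S=79.4601 intr=13.0499 cont=15.3335 V=15.3335[hold]; j=4 S=101.2656 intr=0.0000 cont=5.4104 V=5.4104[hold]  S*(4)=62.3500
k=3: j=0 S=43.3379 intr=49.1721 cont=48.3703 V=49.1721[EX]; j=1 S=55.2306 intr=37.2794 cont=36.4775 V=37.2794[EX]; j=2 S=70.3871 intr=22.1229 cont=22.4659 V=22.4659[hold]; j=3 S=89.7027 intr=2.8073 cont=10.2261 V=10.2261[hold]  S*(3)=55.2306
k=2: j=0 S=48.9242 intr=43.5858 cont=42.7839 V=43.5858[EX]; j=1 S=62.3500 intr=30.1600 cont=29.5301 V=30.1600[EX]; j=2 S=79.4601 intr=13.0499 cont=16.1352 V=16.1352[hold]  S*(2)=62.3500
k=1: j=0 S=55.2306 intr=37.2794 cont=36.4775 V=37.2794[EX]; j=1 S=70.3871 intr=22.1229 cont=22.8678 V=22.8678[hold]  S*(1)=55.2306
k=0: j=0 S=62.3500 intr=30.1600 cont=29.7315 V=30.1600[EX]  S*(0)=62.3500

price = 30.1600
boundary = 62.3500 55.2306 62.3500 55.2306 62.3500 70.3871 62.3500 70.3871 79.4601
tree:
30.1600
37.2794 22.8678
43.5858 30.1600 16.1352
49.1721 37.2794 22.4659 10.2261
54.1206 43.5858 30.1600 15.3335 5.4104
58.5041 49.1721 37.2794 22.1229 8.9621 2.0323
62.3870 54.1206 43.5858 30.1600 14.3922 3.8094 0.3303
65.8265 58.5041 49.1721 37.2794 22.1229 7.0843 0.6741 0.0000
68.8734 62.3870 54.1206 43.5858 30.1600 13.0499 1.3756 0.0000 0.0000
71.5723 65.8265 58.5041 49.1721 37.2794 22.1229 2.8073 0.0000 0.0000 0.0000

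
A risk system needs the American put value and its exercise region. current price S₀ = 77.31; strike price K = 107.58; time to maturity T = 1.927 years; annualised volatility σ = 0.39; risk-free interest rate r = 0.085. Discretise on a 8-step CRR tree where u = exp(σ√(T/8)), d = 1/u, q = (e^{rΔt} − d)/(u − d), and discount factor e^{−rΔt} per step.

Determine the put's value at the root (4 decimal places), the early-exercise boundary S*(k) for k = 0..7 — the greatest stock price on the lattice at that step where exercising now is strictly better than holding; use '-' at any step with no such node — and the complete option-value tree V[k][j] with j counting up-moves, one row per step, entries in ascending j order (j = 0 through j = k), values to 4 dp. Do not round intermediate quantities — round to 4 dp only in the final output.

price = 31.6895
boundary = - 63.8422 52.7206 63.8422 77.3100 63.8422 77.3100 63.8422
tree:
31.6895
43.7378 21.2224
54.8594 31.0102 12.5342
64.0435 43.7378 19.8523 5.9020
71.6278 54.8594 30.2700 10.4932 1.6609
77.8908 64.0435 43.7378 18.1655 3.4318 0.0000
83.0628 71.6278 54.8594 30.2700 7.0906 0.0000 0.0000
87.3338 77.8908 64.0435 43.7378 14.6503 0.0000 0.0000 0.0000
90.8608 83.0628 71.6278 54.8594 30.2700 0.0000 0.0000 0.0000 0.0000

Δt=0.24088  u=1.21095  d=0.82580  q=0.50600  discount=0.97973
step 8 (expiry): payoffs max(K−S,0) = 90.8608 83.0628 71.6278 54.8594 30.2700 0.0000 0.0000 0.0000 0.0000
step 7: (k=7,j=0): S=20.2462, (K−S)⁺=87.3338, hold=85.1536 ⇒ V=87.3338 exercise | (k=7,j=1): S=29.6892, (K−S)⁺=77.8908, hold=75.7106 ⇒ V=77.8908 exercise | (k=7,j=2): S=43.5365, (K−S)⁺=64.0435, hold=61.8633 ⇒ V=64.0435 exercise | (k=7,j=3): S=63.8422, (K−S)⁺=43.7378, hold=41.5575 ⇒ V=43.7378 exercise | (k=7,j=4): S=93.6188, (K−S)⁺=13.9612, hold=14.6503 ⇒ V=14.6503 continue | (k=7,j=5): S=137.2835, (K−S)⁺=0.0000, hold=0.0000 ⇒ V=0.0000 continue | (k=7,j=6): S=201.3137, (K−S)⁺=0.0000, hold=0.0000 ⇒ V=0.0000 continue | (k=7,j=7): S=295.2081, (K−S)⁺=0.0000, hold=0.0000 ⇒ V=0.0000 continue  boundary S*=63.8422
step 6: (k=6,j=0): S=24.5172, (K−S)⁺=83.0628, hold=80.8826 ⇒ V=83.0628 exercise | (k=6,j=1): S=35.9522, (K−S)⁺=71.6278, hold=69.4475 ⇒ V=71.6278 exercise | (k=6,j=2): S=52.7206, (K−S)⁺=54.8594, hold=52.6791 ⇒ V=54.8594 exercise | (k=6,j=3): S=77.3100, (K−S)⁺=30.2700, hold=28.4314 ⇒ V=30.2700 exercise | (k=6,j=4): S=113.3681, (K−S)⁺=0.0000, hold=7.0906 ⇒ V=7.0906 continue | (k=6,j=5): S=166.2439, (K−S)⁺=0.0000, hold=0.0000 ⇒ V=0.0000 continue | (k=6,j=6): S=243.7815, (K−S)⁺=0.0000, hold=0.0000 ⇒ V=0.0000 continue  boundary S*=77.3100
step 5: (k=5,j=0): S=29.6892, (K−S)⁺=77.8908, hold=75.7106 ⇒ V=77.8908 exercise | (k=5,j=1): S=43.5365, (K−S)⁺=64.0435, hold=61.8633 ⇒ V=64.0435 exercise | (k=5,j=2): S=63.8422, (K−S)⁺=43.7378, hold=41.5575 ⇒ V=43.7378 exercise | (k=5,j=3): S=93.6188, (K−S)⁺=13.9612, hold=18.1655 ⇒ V=18.1655 continue | (k=5,j=4): S=137.2835, (K−S)⁺=0.0000, hold=3.4318 ⇒ V=3.4318 continue | (k=5,j=5): S=201.3137, (K−S)⁺=0.0000, hold=0.0000 ⇒ V=0.0000 continue  boundary S*=63.8422
step 4: (k=4,j=0): S=35.9522, (K−S)⁺=71.6278, hold=69.4475 ⇒ V=71.6278 exercise | (k=4,j=1): S=52.7206, (K−S)⁺=54.8594, hold=52.6791 ⇒ V=54.8594 exercise | (k=4,j=2): S=77.3100, (K−S)⁺=30.2700, hold=30.1740 ⇒ V=30.2700 exercise | (k=4,j=3): S=113.3681, (K−S)⁺=0.0000, hold=10.4932 ⇒ V=10.4932 continue | (k=4,j=4): S=166.2439, (K−S)⁺=0.0000, hold=1.6609 ⇒ V=1.6609 continue  boundary S*=77.3100
step 3: (k=3,j=0): S=43.5365, (K−S)⁺=64.0435, hold=61.8633 ⇒ V=64.0435 exercise | (k=3,j=1): S=63.8422, (K−S)⁺=43.7378, hold=41.5575 ⇒ V=43.7378 exercise | (k=3,j=2): S=93.6188, (K−S)⁺=13.9612, hold=19.8523 ⇒ V=19.8523 continue | (k=3,j=3): S=137.2835, (K−S)⁺=0.0000, hold=5.9020 ⇒ V=5.9020 continue  boundary S*=63.8422
step 2: (k=2,j=0): S=52.7206, (K−S)⁺=54.8594, hold=52.6791 ⇒ V=54.8594 exercise | (k=2,j=1): S=77.3100, (K−S)⁺=30.2700, hold=31.0102 ⇒ V=31.0102 continue | (k=2,j=2): S=113.3681, (K−S)⁺=0.0000, hold=12.5342 ⇒ V=12.5342 continue  boundary S*=52.7206
step 1: (k=1,j=0): S=63.8422, (K−S)⁺=43.7378, hold=41.9245 ⇒ V=43.7378 exercise | (k=1,j=1): S=93.6188, (K−S)⁺=13.9612, hold=21.2224 ⇒ V=21.2224 continue  boundary S*=63.8422
step 0: (k=0,j=0): S=77.3100, (K−S)⁺=30.2700, hold=31.6895 ⇒ V=31.6895 continue  boundary S*=-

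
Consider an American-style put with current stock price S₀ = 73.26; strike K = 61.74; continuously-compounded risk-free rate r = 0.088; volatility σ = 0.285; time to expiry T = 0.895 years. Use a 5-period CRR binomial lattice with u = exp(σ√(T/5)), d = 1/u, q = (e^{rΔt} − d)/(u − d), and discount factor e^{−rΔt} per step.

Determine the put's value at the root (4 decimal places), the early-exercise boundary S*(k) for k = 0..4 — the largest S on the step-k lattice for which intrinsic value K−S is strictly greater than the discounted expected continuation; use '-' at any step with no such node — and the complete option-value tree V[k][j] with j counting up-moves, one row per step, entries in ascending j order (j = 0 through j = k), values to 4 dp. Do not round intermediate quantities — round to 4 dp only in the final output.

price = 1.7645
boundary = - - - 51.0231 45.2272
tree:
1.7645
3.3197 0.4682
6.0804 1.0240 0.0000
10.7169 2.2399 0.0000 0.0000
16.5128 4.8995 0.0000 0.0000 0.0000
21.6503 10.7169 0.0000 0.0000 0.0000 0.0000

Δt=0.17900, u=1.12815, d=0.88641, q=0.53557, disc=e^(-rΔt)=0.98437
k=5 terminal: V=max(K-S,0) → 21.6503 10.7169 0.0000 0.0000 0.0000 0.0000
k=4: j=0 S=45.2272 intr=16.5128 cont=15.5479 V=16.5128[EX]; j=1 S=57.5617 intr=4.1783 cont=4.8995 V=4.8995[hold]; j=2 S=73.2600 intr=0.0000 cont=0.0000 V=0.0000[hold]; j=3 S=93.2396 intr=0.0000 cont=0.0000 V=0.0000[hold]; j=4 S=118.6681 intr=0.0000 cont=0.0000 V=0.0000[hold]  S*(4)=45.2272
k=3: j=0 S=51.0231 intr=10.7169 cont=10.1322 V=10.7169[EX]; j=1 S=64.9382 intr=0.0000 cont=2.2399 V=2.2399[hold]; j=2 S=82.6483 intr=0.0000 cont=0.0000 V=0.0000[hold]; j=3 S=105.1882 intr=0.0000 cont=0.0000 V=0.0000[hold]  S*(3)=51.0231
k=2: j=0 S=57.5617 intr=4.1783 cont=6.0804 V=6.0804[hold]; j=1 S=73.2600 intr=0.0000 cont=1.0240 V=1.0240[hold]; j=2 S=93.2396 intr=0.0000 cont=0.0000 V=0.0000[hold]  S*(2)=-
k=1: j=0 S=64.9382 intr=0.0000 cont=3.3197 V=3.3197[hold]; j=1 S=82.6483 intr=0.0000 cont=0.4682 V=0.4682[hold]  S*(1)=-
k=0: j=0 S=73.2600 intr=0.0000 cont=1.7645 V=1.7645[hold]  S*(0)=-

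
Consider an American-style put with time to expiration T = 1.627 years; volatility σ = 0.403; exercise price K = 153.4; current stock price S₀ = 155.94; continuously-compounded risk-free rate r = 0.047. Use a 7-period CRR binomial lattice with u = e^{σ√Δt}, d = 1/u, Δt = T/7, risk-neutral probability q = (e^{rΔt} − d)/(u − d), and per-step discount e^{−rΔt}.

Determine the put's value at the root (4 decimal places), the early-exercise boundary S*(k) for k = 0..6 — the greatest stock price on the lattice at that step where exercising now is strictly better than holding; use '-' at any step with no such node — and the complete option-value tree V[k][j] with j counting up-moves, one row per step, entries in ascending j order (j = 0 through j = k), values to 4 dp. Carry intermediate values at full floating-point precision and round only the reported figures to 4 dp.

params: Δt=0.23243 u=1.21445 d=0.82342 q=0.47967 e^(-rΔt)=0.98914
t_7 payoffs: 113.3774 94.3714 66.3396 24.9960 0.0000 0.0000 0.0000 0.0000
t_6: node(6,0) S=48.6053 payoff=104.7947 vs cont=103.1280 → 104.7947 [stop]  node(6,1) S=71.6872 payoff=81.7128 vs cont=80.0461 → 81.7128 [stop]  node(6,2) S=105.7303 payoff=47.6697 vs cont=46.0030 → 47.6697 [stop]  node(6,3) S=155.9400 payoff=0.0000 vs cont=12.8649 → 12.8649 [wait]  node(6,4) S=229.9934 payoff=0.0000 vs cont=0.0000 → 0.0000 [wait]  node(6,5) S=339.2137 payoff=0.0000 vs cont=0.0000 → 0.0000 [wait]  node(6,6) S=500.3008 payoff=0.0000 vs cont=0.0000 → 0.0000 [wait]  ⇒ S*(6)=105.7303
t_5: node(5,0) S=59.0286 payoff=94.3714 vs cont=92.7047 → 94.3714 [stop]  node(5,1) S=87.0604 payoff=66.3396 vs cont=64.6730 → 66.3396 [stop]  node(5,2) S=128.4040 payoff=24.9960 vs cont=30.6383 → 30.6383 [wait]  node(5,3) S=189.3810 payoff=0.0000 vs cont=6.6212 → 6.6212 [wait]  node(5,4) S=279.3151 payoff=0.0000 vs cont=0.0000 → 0.0000 [wait]  node(5,5) S=411.9574 payoff=0.0000 vs cont=0.0000 → 0.0000 [wait]  ⇒ S*(5)=87.0604
t_4: node(4,0) S=71.6872 payoff=81.7128 vs cont=80.0461 → 81.7128 [stop]  node(4,1) S=105.7303 payoff=47.6697 vs cont=48.6801 → 48.6801 [wait]  node(4,2) S=155.9400 payoff=0.0000 vs cont=18.9103 → 18.9103 [wait]  node(4,3) S=229.9934 payoff=0.0000 vs cont=3.4078 → 3.4078 [wait]  node(4,4) S=339.2137 payoff=0.0000 vs cont=0.0000 → 0.0000 [wait]  ⇒ S*(4)=71.6872
t_3: node(3,0) S=87.0604 payoff=66.3396 vs cont=65.1523 → 66.3396 [stop]  node(3,1) S=128.4040 payoff=24.9960 vs cont=34.0267 → 34.0267 [wait]  node(3,2) S=189.3810 payoff=0.0000 vs cont=11.3496 → 11.3496 [wait]  node(3,3) S=279.3151 payoff=0.0000 vs cont=1.7539 → 1.7539 [wait]  ⇒ S*(3)=87.0604
t_2: node(2,0) S=105.7303 payoff=47.6697 vs cont=50.2877 → 50.2877 [wait]  node(2,1) S=155.9400 payoff=0.0000 vs cont=22.8976 → 22.8976 [wait]  node(2,2) S=229.9934 payoff=0.0000 vs cont=6.6735 → 6.6735 [wait]  ⇒ S*(2)=-
t_1: node(1,0) S=128.4040 payoff=24.9960 vs cont=36.7459 → 36.7459 [wait]  node(1,1) S=189.3810 payoff=0.0000 vs cont=14.9512 → 14.9512 [wait]  ⇒ S*(1)=-
t_0: node(0,0) S=155.9400 payoff=0.0000 vs cont=26.0060 → 26.0060 [wait]  ⇒ S*(0)=-

price = 26.0060
boundary = - - - 87.0604 71.6872 87.0604 105.7303
tree:
26.0060
36.7459 14.9512
50.2877 22.8976 6.6735
66.3396 34.0267 11.3496 1.7539
81.7128 48.6801 18.9103 3.4078 0.0000
94.3714 66.3396 30.6383 6.6212 0.0000 0.0000
104.7947 81.7128 47.6697 12.8649 0.0000 0.0000 0.0000
113.3774 94.3714 66.3396 24.9960 0.0000 0.0000 0.0000 0.0000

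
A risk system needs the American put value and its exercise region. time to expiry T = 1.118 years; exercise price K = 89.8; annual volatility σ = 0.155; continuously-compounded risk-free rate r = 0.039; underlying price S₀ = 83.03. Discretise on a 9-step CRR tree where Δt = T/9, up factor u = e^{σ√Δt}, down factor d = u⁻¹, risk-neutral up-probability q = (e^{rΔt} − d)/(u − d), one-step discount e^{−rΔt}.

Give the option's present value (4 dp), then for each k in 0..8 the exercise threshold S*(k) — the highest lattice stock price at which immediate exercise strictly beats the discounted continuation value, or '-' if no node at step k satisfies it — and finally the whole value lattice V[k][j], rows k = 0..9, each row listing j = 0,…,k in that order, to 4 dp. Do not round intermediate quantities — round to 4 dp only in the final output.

Δt=0.12422  u=1.05615  d=0.94684  q=0.53077  discount=0.99517
step 9 (expiry): payoffs max(K−S,0) = 39.0185 33.1557 26.6159 19.3212 11.1843 2.1079 0.0000 0.0000 0.0000 0.0000
step 8: (k=8,j=0): S=53.6329, (K−S)⁺=36.1671, hold=35.7331 ⇒ V=36.1671 exercise | (k=8,j=1): S=59.8249, (K−S)⁺=29.9751, hold=29.5411 ⇒ V=29.9751 exercise | (k=8,j=2): S=66.7318, (K−S)⁺=23.0682, hold=22.6342 ⇒ V=23.0682 exercise | (k=8,j=3): S=74.4362, (K−S)⁺=15.3638, hold=14.9298 ⇒ V=15.3638 exercise | (k=8,j=4): S=83.0300, (K−S)⁺=6.7700, hold=6.3360 ⇒ V=6.7700 exercise | (k=8,j=5): S=92.6160, (K−S)⁺=0.0000, hold=0.9843 ⇒ V=0.9843 continue | (k=8,j=6): S=103.3087, (K−S)⁺=0.0000, hold=0.0000 ⇒ V=0.0000 continue | (k=8,j=7): S=115.2360, (K−S)⁺=0.0000, hold=0.0000 ⇒ V=0.0000 continue | (k=8,j=8): S=128.5403, (K−S)⁺=0.0000, hold=0.0000 ⇒ V=0.0000 continue  boundary S*=83.0300
step 7: (k=7,j=0): S=56.6443, (K−S)⁺=33.1557, hold=32.7217 ⇒ V=33.1557 exercise | (k=7,j=1): S=63.1841, (K−S)⁺=26.6159, hold=26.1820 ⇒ V=26.6159 exercise | (k=7,j=2): S=70.4788, (K−S)⁺=19.3212, hold=18.8872 ⇒ V=19.3212 exercise | (k=7,j=3): S=78.6157, (K−S)⁺=11.1843, hold=10.7503 ⇒ V=11.1843 exercise | (k=7,j=4): S=87.6921, (K−S)⁺=2.1079, hold=3.6812 ⇒ V=3.6812 continue | (k=7,j=5): S=97.8164, (K−S)⁺=0.0000, hold=0.4596 ⇒ V=0.4596 continue | (k=7,j=6): S=109.1095, (K−S)⁺=0.0000, hold=0.0000 ⇒ V=0.0000 continue | (k=7,j=7): S=121.7065, (K−S)⁺=0.0000, hold=0.0000 ⇒ V=0.0000 continue  boundary S*=78.6157
step 6: (k=6,j=0): S=59.8249, (K−S)⁺=29.9751, hold=29.5411 ⇒ V=29.9751 exercise | (k=6,j=1): S=66.7318, (K−S)⁺=23.0682, hold=22.6342 ⇒ V=23.0682 exercise | (k=6,j=2): S=74.4362, (K−S)⁺=15.3638, hold=14.9298 ⇒ V=15.3638 exercise | (k=6,j=3): S=83.0300, (K−S)⁺=6.7700, hold=7.1671 ⇒ V=7.1671 continue | (k=6,j=4): S=92.6160, (K−S)⁺=0.0000, hold=1.9618 ⇒ V=1.9618 continue | (k=6,j=5): S=103.3087, (K−S)⁺=0.0000, hold=0.2146 ⇒ V=0.2146 continue | (k=6,j=6): S=115.2360, (K−S)⁺=0.0000, hold=0.0000 ⇒ V=0.0000 continue  boundary S*=74.4362
step 5: (k=5,j=0): S=63.1841, (K−S)⁺=26.6159, hold=26.1820 ⇒ V=26.6159 exercise | (k=5,j=1): S=70.4788, (K−S)⁺=19.3212, hold=18.8872 ⇒ V=19.3212 exercise | (k=5,j=2): S=78.6157, (K−S)⁺=11.1843, hold=10.9600 ⇒ V=11.1843 exercise | (k=5,j=3): S=87.6921, (K−S)⁺=2.1079, hold=4.3829 ⇒ V=4.3829 continue | (k=5,j=4): S=97.8164, (K−S)⁺=0.0000, hold=1.0294 ⇒ V=1.0294 continue | (k=5,j=5): S=109.1095, (K−S)⁺=0.0000, hold=0.1002 ⇒ V=0.1002 continue  boundary S*=78.6157
step 4: (k=4,j=0): S=66.7318, (K−S)⁺=23.0682, hold=22.6342 ⇒ V=23.0682 exercise | (k=4,j=1): S=74.4362, (K−S)⁺=15.3638, hold=14.9298 ⇒ V=15.3638 exercise | (k=4,j=2): S=83.0300, (K−S)⁺=6.7700, hold=7.5377 ⇒ V=7.5377 continue | (k=4,j=3): S=92.6160, (K−S)⁺=0.0000, hold=2.5904 ⇒ V=2.5904 continue | (k=4,j=4): S=103.3087, (K−S)⁺=0.0000, hold=0.5336 ⇒ V=0.5336 continue  boundary S*=74.4362
step 3: (k=3,j=0): S=70.4788, (K−S)⁺=19.3212, hold=18.8872 ⇒ V=19.3212 exercise | (k=3,j=1): S=78.6157, (K−S)⁺=11.1843, hold=11.1558 ⇒ V=11.1843 exercise | (k=3,j=2): S=87.6921, (K−S)⁺=2.1079, hold=4.8881 ⇒ V=4.8881 continue | (k=3,j=3): S=97.8164, (K−S)⁺=0.0000, hold=1.4915 ⇒ V=1.4915 continue  boundary S*=78.6157
step 2: (k=2,j=0): S=74.4362, (K−S)⁺=15.3638, hold=14.9298 ⇒ V=15.3638 exercise | (k=2,j=1): S=83.0300, (K−S)⁺=6.7700, hold=7.8045 ⇒ V=7.8045 continue | (k=2,j=2): S=92.6160, (K−S)⁺=0.0000, hold=3.0704 ⇒ V=3.0704 continue  boundary S*=74.4362
step 1: (k=1,j=0): S=78.6157, (K−S)⁺=11.1843, hold=11.2967 ⇒ V=11.2967 continue | (k=1,j=1): S=87.6921, (K−S)⁺=2.1079, hold=5.2662 ⇒ V=5.2662 continue  boundary S*=-
step 0: (k=0,j=0): S=83.0300, (K−S)⁺=6.7700, hold=8.0567 ⇒ V=8.0567 continue  boundary S*=-

price = 8.0567
boundary = - - 74.4362 78.6157 74.4362 78.6157 74.4362 78.6157 83.0300
tree:
8.0567
11.2967 5.2662
15.3638 7.8045 3.0704
19.3212 11.1843 4.8881 1.4915
23.0682 15.3638 7.5377 2.5904 0.5336
26.6159 19.3212 11.1843 4.3829 1.0294 0.1002
29.9751 23.0682 15.3638 7.1671 1.9618 0.2146 0.0000
33.1557 26.6159 19.3212 11.1843 3.6812 0.4596 0.0000 0.0000
36.1671 29.9751 23.0682 15.3638 6.7700 0.9843 0.0000 0.0000 0.0000
39.0185 33.1557 26.6159 19.3212 11.1843 2.1079 0.0000 0.0000 0.0000 0.0000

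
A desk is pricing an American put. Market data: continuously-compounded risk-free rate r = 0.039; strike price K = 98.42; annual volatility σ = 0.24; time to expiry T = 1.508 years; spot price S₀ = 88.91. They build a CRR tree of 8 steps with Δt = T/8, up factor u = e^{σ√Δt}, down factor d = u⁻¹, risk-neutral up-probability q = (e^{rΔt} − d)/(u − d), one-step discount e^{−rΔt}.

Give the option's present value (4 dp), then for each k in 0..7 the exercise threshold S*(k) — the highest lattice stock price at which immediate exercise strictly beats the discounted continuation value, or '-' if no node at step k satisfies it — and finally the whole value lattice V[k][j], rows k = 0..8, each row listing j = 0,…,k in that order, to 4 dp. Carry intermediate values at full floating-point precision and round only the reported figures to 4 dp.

price = 14.0219
boundary = - - 72.1845 65.0415 72.1845 65.0415 72.1845 80.1119
tree:
14.0219
19.4896 8.9573
26.2355 13.2728 4.9294
33.3785 19.0216 7.9266 2.1132
39.8147 26.2355 12.3471 3.7827 0.5353
45.6140 33.3785 18.4718 6.6252 1.0990 0.0000
50.8394 39.8147 26.2355 11.2597 2.2563 0.0000 0.0000
55.5477 45.6140 33.3785 18.3081 4.6322 0.0000 0.0000 0.0000
59.7901 50.8394 39.8147 26.2355 9.5100 0.0000 0.0000 0.0000 0.0000

Δt=0.18850, u=1.10982, d=0.90105, q=0.50932, disc=e^(-rΔt)=0.99268
k=8 terminal: V=max(K-S,0) → 59.7901 50.8394 39.8147 26.2355 9.5100 0.0000 0.0000 0.0000 0.0000
k=7: j=0 S=42.8723 intr=55.5477 cont=54.8268 V=55.5477[EX]; j=1 S=52.8060 intr=45.6140 cont=44.8931 V=45.6140[EX]; j=2 S=65.0415 intr=33.3785 cont=32.6576 V=33.3785[EX]; j=3 S=80.1119 intr=18.3081 cont=17.5872 V=18.3081[EX]; j=4 S=98.6743 intr=0.0000 cont=4.6322 V=4.6322[hold]; j=5 S=121.5376 intr=0.0000 cont=0.0000 V=0.0000[hold]; j=6 S=149.6986 intr=0.0000 cont=0.0000 V=0.0000[hold]; j=7 S=184.3845 intr=0.0000 cont=0.0000 V=0.0000[hold]  S*(7)=80.1119
k=6: j=0 S=47.5806 intr=50.8394 cont=50.1185 V=50.8394[EX]; j=1 S=58.6053 intr=39.8147 cont=39.0938 V=39.8147[EX]; j=2 S=72.1845 intr=26.2355 cont=25.5146 V=26.2355[EX]; j=3 S=88.9100 intr=9.5100 cont=11.2597 V=11.2597[hold]; j=4 S=109.5109 intr=0.0000 cont=2.2563 V=2.2563[hold]; j=5 S=134.8852 intr=0.0000 cont=0.0000 V=0.0000[hold]; j=6 S=166.1388 intr=0.0000 cont=0.0000 V=0.0000[hold]  S*(6)=72.1845
k=5: j=0 S=52.8060 intr=45.6140 cont=44.8931 V=45.6140[EX]; j=1 S=65.0415 intr=33.3785 cont=32.6576 V=33.3785[EX]; j=2 S=80.1119 intr=18.3081 cont=18.4718 V=18.4718[hold]; j=3 S=98.6743 intr=0.0000 cont=6.6252 V=6.6252[hold]; j=4 S=121.5376 intr=0.0000 cont=1.0990 V=1.0990[hold]; j=5 S=149.6986 intr=0.0000 cont=0.0000 V=0.0000[hold]  S*(5)=65.0415
k=4: j=0 S=58.6053 intr=39.8147 cont=39.0938 V=39.8147[EX]; j=1 S=72.1845 intr=26.2355 cont=25.5974 V=26.2355[EX]; j=2 S=88.9100 intr=9.5100 cont=12.3471 V=12.3471[hold]; j=3 S=109.5109 intr=0.0000 cont=3.7827 V=3.7827[hold]; j=4 S=134.8852 intr=0.0000 cont=0.5353 V=0.5353[hold]  S*(4)=72.1845
k=3: j=0 S=65.0415 intr=33.3785 cont=32.6576 V=33.3785[EX]; j=1 S=80.1119 intr=18.3081 cont=19.0216 V=19.0216[hold]; j=2 S=98.6743 intr=0.0000 cont=7.9266 V=7.9266[hold]; j=3 S=121.5376 intr=0.0000 cont=2.1132 V=2.1132[hold]  S*(3)=65.0415
k=2: j=0 S=72.1845 intr=26.2355 cont=25.8754 V=26.2355[EX]; j=1 S=88.9100 intr=9.5100 cont=13.2728 V=13.2728[hold]; j=2 S=109.5109 intr=0.0000 cont=4.9294 V=4.9294[hold]  S*(2)=72.1845
k=1: j=0 S=80.1119 intr=18.3081 cont=19.4896 V=19.4896[hold]; j=1 S=98.6743 intr=0.0000 cont=8.9573 V=8.9573[hold]  S*(1)=-
k=0: j=0 S=88.9100 intr=9.5100 cont=14.0219 V=14.0219[hold]  S*(0)=-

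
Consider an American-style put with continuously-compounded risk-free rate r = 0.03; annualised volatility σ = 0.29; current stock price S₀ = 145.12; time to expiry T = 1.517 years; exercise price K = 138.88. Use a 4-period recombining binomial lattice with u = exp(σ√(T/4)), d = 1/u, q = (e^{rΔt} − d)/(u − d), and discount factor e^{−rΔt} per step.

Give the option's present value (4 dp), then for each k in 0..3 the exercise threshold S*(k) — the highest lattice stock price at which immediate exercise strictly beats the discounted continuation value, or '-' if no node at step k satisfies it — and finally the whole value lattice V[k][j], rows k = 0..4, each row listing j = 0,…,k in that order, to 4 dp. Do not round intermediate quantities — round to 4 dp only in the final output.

price = 14.2816
boundary = - - 101.5324 84.9265
tree:
14.2816
23.5533 4.8634
37.3476 9.5950 0.0000
53.9535 18.9302 0.0000 0.0000
67.8434 37.3476 0.0000 0.0000 0.0000

Δt=0.37925, u=1.19553, d=0.83645, q=0.48734, disc=e^(-rΔt)=0.98869
k=4 terminal: V=max(K-S,0) → 67.8434 37.3476 0.0000 0.0000 0.0000
k=3: j=0 S=84.9265 intr=53.9535 cont=52.3823 V=53.9535[EX]; j=1 S=121.3853 intr=17.4947 cont=18.9302 V=18.9302[hold]; j=2 S=173.4956 intr=0.0000 cont=0.0000 V=0.0000[hold]; j=3 S=247.9769 intr=0.0000 cont=0.0000 V=0.0000[hold]  S*(3)=84.9265
k=2: j=0 S=101.5324 intr=37.3476 cont=36.4681 V=37.3476[EX]; j=1 S=145.1200 intr=0.0000 cont=9.5950 V=9.5950[hold]; j=2 S=207.4196 intr=0.0000 cont=0.0000 V=0.0000[hold]  S*(2)=101.5324
k=1: j=0 S=121.3853 intr=17.4947 cont=23.5533 V=23.5533[hold]; j=1 S=173.4956 intr=0.0000 cont=4.8634 V=4.8634[hold]  S*(1)=-
k=0: j=0 S=145.1200 intr=0.0000 cont=14.2816 V=14.2816[hold]  S*(0)=-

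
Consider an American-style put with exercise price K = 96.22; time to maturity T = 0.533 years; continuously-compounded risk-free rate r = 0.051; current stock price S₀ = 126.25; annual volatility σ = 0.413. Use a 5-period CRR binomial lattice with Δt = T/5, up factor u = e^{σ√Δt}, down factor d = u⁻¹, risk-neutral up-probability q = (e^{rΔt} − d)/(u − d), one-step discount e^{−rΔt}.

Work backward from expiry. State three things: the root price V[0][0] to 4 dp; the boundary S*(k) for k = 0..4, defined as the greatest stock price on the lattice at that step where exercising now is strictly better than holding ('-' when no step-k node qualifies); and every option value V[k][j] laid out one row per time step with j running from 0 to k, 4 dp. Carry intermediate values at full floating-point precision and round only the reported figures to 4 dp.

price = 3.1145
boundary = - - - - 73.6182
tree:
3.1145
5.3265 0.8147
8.9180 1.5952 0.0000
14.5024 3.1234 0.0000 0.0000
22.6018 6.1157 0.0000 0.0000 0.0000
31.8885 11.9745 0.0000 0.0000 0.0000 0.0000

Δt=0.10660  u=1.14436  d=0.87385  q=0.48649  discount=0.99458
step 5 (expiry): payoffs max(K−S,0) = 31.8885 11.9745 0.0000 0.0000 0.0000 0.0000
step 4: (k=4,j=0): S=73.6182, (K−S)⁺=22.6018, hold=22.0801 ⇒ V=22.6018 exercise | (k=4,j=1): S=96.4069, (K−S)⁺=0.0000, hold=6.1157 ⇒ V=6.1157 continue | (k=4,j=2): S=126.2500, (K−S)⁺=0.0000, hold=0.0000 ⇒ V=0.0000 continue | (k=4,j=3): S=165.3311, (K−S)⁺=0.0000, hold=0.0000 ⇒ V=0.0000 continue | (k=4,j=4): S=216.5099, (K−S)⁺=0.0000, hold=0.0000 ⇒ V=0.0000 continue  boundary S*=73.6182
step 3: (k=3,j=0): S=84.2455, (K−S)⁺=11.9745, hold=14.5024 ⇒ V=14.5024 continue | (k=3,j=1): S=110.3239, (K−S)⁺=0.0000, hold=3.1234 ⇒ V=3.1234 continue | (k=3,j=2): S=144.4751, (K−S)⁺=0.0000, hold=0.0000 ⇒ V=0.0000 continue | (k=3,j=3): S=189.1979, (K−S)⁺=0.0000, hold=0.0000 ⇒ V=0.0000 continue  boundary S*=-
step 2: (k=2,j=0): S=96.4069, (K−S)⁺=0.0000, hold=8.9180 ⇒ V=8.9180 continue | (k=2,j=1): S=126.2500, (K−S)⁺=0.0000, hold=1.5952 ⇒ V=1.5952 continue | (k=2,j=2): S=165.3311, (K−S)⁺=0.0000, hold=0.0000 ⇒ V=0.0000 continue  boundary S*=-
step 1: (k=1,j=0): S=110.3239, (K−S)⁺=0.0000, hold=5.3265 ⇒ V=5.3265 continue | (k=1,j=1): S=144.4751, (K−S)⁺=0.0000, hold=0.8147 ⇒ V=0.8147 continue  boundary S*=-
step 0: (k=0,j=0): S=126.2500, (K−S)⁺=0.0000, hold=3.1145 ⇒ V=3.1145 continue  boundary S*=-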